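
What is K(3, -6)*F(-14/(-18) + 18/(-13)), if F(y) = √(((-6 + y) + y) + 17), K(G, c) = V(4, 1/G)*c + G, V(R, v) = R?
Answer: -7*√14885/13 ≈ -65.694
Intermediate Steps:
K(G, c) = G + 4*c (K(G, c) = 4*c + G = G + 4*c)
F(y) = √(11 + 2*y) (F(y) = √((-6 + 2*y) + 17) = √(11 + 2*y))
K(3, -6)*F(-14/(-18) + 18/(-13)) = (3 + 4*(-6))*√(11 + 2*(-14/(-18) + 18/(-13))) = (3 - 24)*√(11 + 2*(-14*(-1/18) + 18*(-1/13))) = -21*√(11 + 2*(7/9 - 18/13)) = -21*√(11 + 2*(-71/117)) = -21*√(11 - 142/117) = -7*√14885/13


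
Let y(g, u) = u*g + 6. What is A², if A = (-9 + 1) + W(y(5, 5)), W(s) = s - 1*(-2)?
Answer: 625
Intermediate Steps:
y(g, u) = 6 + g*u (y(g, u) = g*u + 6 = 6 + g*u)
W(s) = 2 + s (W(s) = s + 2 = 2 + s)
A = 25 (A = (-9 + 1) + (2 + (6 + 5*5)) = -8 + (2 + (6 + 25)) = -8 + (2 + 31) = -8 + 33 = 25)
A² = 25² = 625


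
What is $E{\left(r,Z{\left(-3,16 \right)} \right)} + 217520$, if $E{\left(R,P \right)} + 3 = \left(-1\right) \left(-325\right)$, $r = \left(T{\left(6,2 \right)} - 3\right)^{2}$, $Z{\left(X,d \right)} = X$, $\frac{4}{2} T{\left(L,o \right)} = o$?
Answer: $217842$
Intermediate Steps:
$T{\left(L,o \right)} = \frac{o}{2}$
$r = 4$ ($r = \left(\frac{1}{2} \cdot 2 - 3\right)^{2} = \left(1 - 3\right)^{2} = \left(-2\right)^{2} = 4$)
$E{\left(R,P \right)} = 322$ ($E{\left(R,P \right)} = -3 - -325 = -3 + 325 = 322$)
$E{\left(r,Z{\left(-3,16 \right)} \right)} + 217520 = 322 + 217520 = 217842$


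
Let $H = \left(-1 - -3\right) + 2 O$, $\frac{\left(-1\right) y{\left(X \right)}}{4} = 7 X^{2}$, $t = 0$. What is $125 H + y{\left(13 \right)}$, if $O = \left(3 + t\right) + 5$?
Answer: $-2482$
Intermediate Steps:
$O = 8$ ($O = \left(3 + 0\right) + 5 = 3 + 5 = 8$)
$y{\left(X \right)} = - 28 X^{2}$ ($y{\left(X \right)} = - 4 \cdot 7 X^{2} = - 28 X^{2}$)
$H = 18$ ($H = \left(-1 - -3\right) + 2 \cdot 8 = \left(-1 + 3\right) + 16 = 2 + 16 = 18$)
$125 H + y{\left(13 \right)} = 125 \cdot 18 - 28 \cdot 13^{2} = 2250 - 4732 = -2482$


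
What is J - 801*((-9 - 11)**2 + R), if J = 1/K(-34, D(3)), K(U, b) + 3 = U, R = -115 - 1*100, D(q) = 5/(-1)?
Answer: -5482846/37 ≈ -1.4819e+5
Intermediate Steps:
D(q) = -5 (D(q) = 5*(-1) = -5)
R = -215 (R = -115 - 100 = -215)
K(U, b) = -3 + U
J = -1/37 (J = 1/(-3 - 34) = 1/(-37) = -1/37 ≈ -0.027027)
J - 801*((-9 - 11)**2 + R) = -1/37 - 801*((-9 - 11)**2 - 215) = -1/37 - 801*((-20)**2 - 215) = -1/37 - 801*(400 - 215) = -1/37 - 801*185 = -1/37 - 148185 = -5482846/37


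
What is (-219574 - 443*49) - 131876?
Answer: -373157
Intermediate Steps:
(-219574 - 443*49) - 131876 = (-219574 - 21707) - 131876 = -241281 - 131876 = -373157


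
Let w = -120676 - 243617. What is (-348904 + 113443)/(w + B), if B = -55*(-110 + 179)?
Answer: 78487/122696 ≈ 0.63969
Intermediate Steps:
B = -3795 (B = -55*69 = -3795)
w = -364293
(-348904 + 113443)/(w + B) = (-348904 + 113443)/(-364293 - 3795) = -235461/(-368088) = -235461*(-1/368088) = 78487/122696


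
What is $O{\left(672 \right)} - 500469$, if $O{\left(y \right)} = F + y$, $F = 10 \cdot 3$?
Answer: $-499767$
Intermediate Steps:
$F = 30$
$O{\left(y \right)} = 30 + y$
$O{\left(672 \right)} - 500469 = \left(30 + 672\right) - 500469 = 702 - 500469 = -499767$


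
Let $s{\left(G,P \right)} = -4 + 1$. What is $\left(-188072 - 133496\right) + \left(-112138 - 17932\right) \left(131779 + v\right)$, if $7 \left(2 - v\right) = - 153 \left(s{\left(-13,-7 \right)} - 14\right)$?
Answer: $- \frac{119649221596}{7} \approx -1.7093 \cdot 10^{10}$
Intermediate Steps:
$s{\left(G,P \right)} = -3$
$v = - \frac{2587}{7}$ ($v = 2 - \frac{\left(-153\right) \left(-3 - 14\right)}{7} = 2 - \frac{\left(-153\right) \left(-17\right)}{7} = 2 - \frac{2601}{7} = - \frac{2587}{7} \approx -369.57$)
$\left(-188072 - 133496\right) + \left(-112138 - 17932\right) \left(131779 + v\right) = \left(-188072 - 133496\right) + \left(-112138 - 17932\right) \left(131779 - \frac{2587}{7}\right) = -321568 - \frac{119646970620}{7} = - \frac{119649221596}{7}$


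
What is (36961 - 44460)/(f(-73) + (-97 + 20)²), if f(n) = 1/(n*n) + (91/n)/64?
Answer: -2557578944/2022114445 ≈ -1.2648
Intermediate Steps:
f(n) = n⁻² + 91/(64*n) (f(n) = n⁻² + (91/n)*(1/64) = n⁻² + 91/(64*n))
(36961 - 44460)/(f(-73) + (-97 + 20)²) = (36961 - 44460)/((1/64)*(64 + 91*(-73))/(-73)² + (-97 + 20)²) = -7499/((1/64)*(1/5329)*(64 - 6643) + (-77)²) = -7499/((1/64)*(1/5329)*(-6579) + 5929) = -7499/(-6579/341056 + 5929) = -7499/2022114445/341056 = -7499*341056/2022114445 = -2557578944/2022114445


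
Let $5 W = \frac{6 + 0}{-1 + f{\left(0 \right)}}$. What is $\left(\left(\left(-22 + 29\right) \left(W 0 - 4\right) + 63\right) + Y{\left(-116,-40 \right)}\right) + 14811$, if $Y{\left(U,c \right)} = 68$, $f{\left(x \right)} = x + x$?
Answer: $14914$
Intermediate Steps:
$f{\left(x \right)} = 2 x$
$W = - \frac{6}{5}$ ($W = \frac{\left(6 + 0\right) \frac{1}{-1 + 2 \cdot 0}}{5} = \frac{6 \frac{1}{-1 + 0}}{5} = \frac{6 \frac{1}{-1}}{5} = \frac{6 \left(-1\right)}{5} = \frac{1}{5} \left(-6\right) = - \frac{6}{5} \approx -1.2$)
$\left(\left(\left(-22 + 29\right) \left(W 0 - 4\right) + 63\right) + Y{\left(-116,-40 \right)}\right) + 14811 = \left(\left(\left(-22 + 29\right) \left(\left(- \frac{6}{5}\right) 0 - 4\right) + 63\right) + 68\right) + 14811 = \left(\left(7 \left(0 - 4\right) + 63\right) + 68\right) + 14811 = \left(\left(7 \left(-4\right) + 63\right) + 68\right) + 14811 = \left(\left(-28 + 63\right) + 68\right) + 14811 = \left(35 + 68\right) + 14811 = 103 + 14811 = 14914$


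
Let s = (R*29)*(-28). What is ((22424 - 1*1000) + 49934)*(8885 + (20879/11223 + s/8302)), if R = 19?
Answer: 1406509280612576/2218413 ≈ 6.3402e+8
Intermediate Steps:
s = -15428 (s = (19*29)*(-28) = 551*(-28) = -15428)
((22424 - 1*1000) + 49934)*(8885 + (20879/11223 + s/8302)) = ((22424 - 1*1000) + 49934)*(8885 + (20879/11223 - 15428/8302)) = ((22424 - 1000) + 49934)*(8885 + (20879*(1/11223) - 15428*1/8302)) = (21424 + 49934)*(8885 + (20879/11223 - 1102/593)) = 71358*(8885 + 13501/6655239) = 71358*(59131812016/6655239) = 1406509280612576/2218413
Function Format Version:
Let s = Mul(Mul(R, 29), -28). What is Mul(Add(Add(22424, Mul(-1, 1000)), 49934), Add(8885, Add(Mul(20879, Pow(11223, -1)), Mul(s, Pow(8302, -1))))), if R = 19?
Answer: Rational(1406509280612576, 2218413) ≈ 6.3402e+8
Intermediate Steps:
s = -15428 (s = Mul(Mul(19, 29), -28) = Mul(551, -28) = -15428)
Mul(Add(Add(22424, Mul(-1, 1000)), 49934), Add(8885, Add(Mul(20879, Pow(11223, -1)), Mul(s, Pow(8302, -1))))) = Mul(Add(Add(22424, Mul(-1, 1000)), 49934), Add(8885, Add(Mul(20879, Pow(11223, -1)), Mul(-15428, Pow(8302, -1))))) = Mul(Add(Add(22424, -1000), 49934), Add(8885, Add(Mul(20879, Rational(1, 11223)), Mul(-15428, Rational(1, 8302))))) = Mul(Add(21424, 49934), Add(8885, Add(Rational(20879, 11223), Rational(-1102, 593)))) = Mul(71358, Add(8885, Rational(13501, 6655239))) = Mul(71358, Rational(59131812016, 6655239)) = Rational(1406509280612576, 2218413)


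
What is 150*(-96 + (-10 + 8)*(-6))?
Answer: -12600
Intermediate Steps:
150*(-96 + (-10 + 8)*(-6)) = 150*(-96 - 2*(-6)) = 150*(-96 + 12) = 150*(-84) = -12600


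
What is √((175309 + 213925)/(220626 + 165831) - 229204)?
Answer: I*√34231240718838258/386457 ≈ 478.75*I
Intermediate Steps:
√((175309 + 213925)/(220626 + 165831) - 229204) = √(389234/386457 - 229204) = √(-88577100994/386457) = I*√34231240718838258/386457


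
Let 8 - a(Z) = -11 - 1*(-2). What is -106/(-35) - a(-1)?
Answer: -489/35 ≈ -13.971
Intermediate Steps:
a(Z) = 17 (a(Z) = 8 - (-11 - 1*(-2)) = 8 - (-11 + 2) = 8 - 1*(-9) = 8 + 9 = 17)
-106/(-35) - a(-1) = -106/(-35) - 1*17 = -106*(-1/35) - 17 = 106/35 - 17 = -489/35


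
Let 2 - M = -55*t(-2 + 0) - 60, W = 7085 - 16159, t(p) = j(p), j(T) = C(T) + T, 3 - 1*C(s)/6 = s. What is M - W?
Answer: 10676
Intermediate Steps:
C(s) = 18 - 6*s
j(T) = 18 - 5*T (j(T) = (18 - 6*T) + T = 18 - 5*T)
t(p) = 18 - 5*p
W = -9074
M = 1602 (M = 2 - (-55*(18 - 5*(-2 + 0)) - 60) = 2 - (-55*(18 - 5*(-2)) - 60) = 2 - (-55*(18 + 10) - 60) = 2 - (-55*28 - 60) = 2 - (-1540 - 60) = 2 - 1*(-1600) = 2 + 1600 = 1602)
M - W = 1602 - 1*(-9074) = 1602 + 9074 = 10676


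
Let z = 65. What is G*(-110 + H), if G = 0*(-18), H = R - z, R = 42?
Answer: 0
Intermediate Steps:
H = -23 (H = 42 - 1*65 = 42 - 65 = -23)
G = 0
G*(-110 + H) = 0*(-110 - 23) = 0*(-133) = 0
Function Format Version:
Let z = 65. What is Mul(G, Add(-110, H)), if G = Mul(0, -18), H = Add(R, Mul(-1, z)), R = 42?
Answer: 0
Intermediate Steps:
H = -23 (H = Add(42, Mul(-1, 65)) = Add(42, -65) = -23)
G = 0
Mul(G, Add(-110, H)) = Mul(0, Add(-110, -23)) = Mul(0, -133) = 0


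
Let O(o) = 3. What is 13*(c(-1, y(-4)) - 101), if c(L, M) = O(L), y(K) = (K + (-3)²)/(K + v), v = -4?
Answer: -1274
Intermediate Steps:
y(K) = (9 + K)/(-4 + K) (y(K) = (K + (-3)²)/(K - 4) = (K + 9)/(-4 + K) = (9 + K)/(-4 + K))
c(L, M) = 3
13*(c(-1, y(-4)) - 101) = 13*(3 - 101) = 13*(-98) = -1274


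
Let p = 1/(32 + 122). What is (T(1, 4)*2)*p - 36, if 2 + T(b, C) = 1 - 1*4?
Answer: -2777/77 ≈ -36.065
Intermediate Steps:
T(b, C) = -5 (T(b, C) = -2 + (1 - 1*4) = -2 + (1 - 4) = -2 - 3 = -5)
p = 1/154 ≈ 0.0064935
(T(1, 4)*2)*p - 36 = -5*2*(1/154) - 36 = -10*1/154 - 36 = -5/77 - 36 = -2777/77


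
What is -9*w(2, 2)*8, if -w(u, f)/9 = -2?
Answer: -1296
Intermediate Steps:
w(u, f) = 18 (w(u, f) = -9*(-2) = 18)
-9*w(2, 2)*8 = -9*18*8 = -162*8 = -1296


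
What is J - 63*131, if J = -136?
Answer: -8389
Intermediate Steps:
J - 63*131 = -136 - 63*131 = -136 - 8253 = -8389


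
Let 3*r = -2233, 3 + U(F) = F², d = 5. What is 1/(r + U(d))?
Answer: -3/2167 ≈ -0.0013844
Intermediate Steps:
U(F) = -3 + F²
r = -2233/3 (r = (⅓)*(-2233) = -2233/3 ≈ -744.33)
1/(r + U(d)) = 1/(-2233/3 + (-3 + 5²)) = 1/(-2233/3 + (-3 + 25)) = 1/(-2233/3 + 22) = 1/(-2167/3) = -3/2167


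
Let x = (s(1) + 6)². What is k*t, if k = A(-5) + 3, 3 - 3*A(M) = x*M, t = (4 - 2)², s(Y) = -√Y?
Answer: 548/3 ≈ 182.67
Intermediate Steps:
t = 4 (t = 2² = 4)
x = 25 (x = (-√1 + 6)² = (-1*1 + 6)² = (-1 + 6)² = 5² = 25)
A(M) = 1 - 25*M/3
k = 137/3 (k = (1 - 25/3*(-5)) + 3 = (1 + 125/3) + 3 = 128/3 + 3 = 137/3 ≈ 45.667)
k*t = (137/3)*4 = 548/3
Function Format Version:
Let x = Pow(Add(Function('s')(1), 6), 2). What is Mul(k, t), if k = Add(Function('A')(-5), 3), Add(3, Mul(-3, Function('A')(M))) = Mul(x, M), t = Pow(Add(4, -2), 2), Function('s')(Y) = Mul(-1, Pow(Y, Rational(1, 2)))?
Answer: Rational(548, 3) ≈ 182.67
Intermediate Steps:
t = 4 (t = Pow(2, 2) = 4)
x = 25 (x = Pow(Add(Mul(-1, Pow(1, Rational(1, 2))), 6), 2) = Pow(Add(Mul(-1, 1), 6), 2) = Pow(Add(-1, 6), 2) = Pow(5, 2) = 25)
Function('A')(M) = Add(1, Mul(Rational(-25, 3), M)) (Function('A')(M) = Add(1, Mul(Rational(-1, 3), Mul(25, M))) = Add(1, Mul(Rational(-25, 3), M)))
k = Rational(137, 3) (k = Add(Add(1, Mul(Rational(-25, 3), -5)), 3) = Add(Add(1, Rational(125, 3)), 3) = Add(Rational(128, 3), 3) = Rational(137, 3) ≈ 45.667)
Mul(k, t) = Mul(Rational(137, 3), 4) = Rational(548, 3)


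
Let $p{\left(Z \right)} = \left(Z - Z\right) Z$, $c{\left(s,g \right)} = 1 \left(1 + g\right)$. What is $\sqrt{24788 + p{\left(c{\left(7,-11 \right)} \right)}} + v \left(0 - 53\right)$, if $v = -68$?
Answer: $3604 + 2 \sqrt{6197} \approx 3761.4$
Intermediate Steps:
$c{\left(s,g \right)} = 1 + g$
$p{\left(Z \right)} = 0$ ($p{\left(Z \right)} = 0 Z = 0$)
$\sqrt{24788 + p{\left(c{\left(7,-11 \right)} \right)}} + v \left(0 - 53\right) = \sqrt{24788 + 0} - 68 \left(0 - 53\right) = \sqrt{24788} - -3604 = 2 \sqrt{6197} + 3604 = 3604 + 2 \sqrt{6197}$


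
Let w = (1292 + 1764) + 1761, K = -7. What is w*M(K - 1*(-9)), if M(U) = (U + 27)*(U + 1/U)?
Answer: 698465/2 ≈ 3.4923e+5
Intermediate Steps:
w = 4817 (w = 3056 + 1761 = 4817)
M(U) = (27 + U)*(U + 1/U)
w*M(K - 1*(-9)) = 4817*(1 + (-7 - 1*(-9))**2 + 27*(-7 - 1*(-9)) + 27/(-7 - 1*(-9))) = 4817*(1 + (-7 + 9)**2 + 27*(-7 + 9) + 27/(-7 + 9)) = 4817*(1 + 2**2 + 27*2 + 27/2) = 4817*(1 + 4 + 54 + 27*(1/2)) = 4817*(1 + 4 + 54 + 27/2) = 4817*(145/2) = 698465/2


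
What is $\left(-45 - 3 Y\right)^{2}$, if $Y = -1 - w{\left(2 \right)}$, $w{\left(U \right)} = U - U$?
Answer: $1764$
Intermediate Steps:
$w{\left(U \right)} = 0$
$Y = -1$ ($Y = -1 - 0 = -1 + 0 = -1$)
$\left(-45 - 3 Y\right)^{2} = \left(-45 - -3\right)^{2} = \left(-45 + 3\right)^{2} = \left(-42\right)^{2} = 1764$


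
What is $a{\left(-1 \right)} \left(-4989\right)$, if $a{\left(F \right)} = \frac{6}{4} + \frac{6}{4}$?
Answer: $-14967$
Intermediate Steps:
$a{\left(F \right)} = 3$ ($a{\left(F \right)} = 6 \cdot \frac{1}{4} + 6 \cdot \frac{1}{4} = \frac{3}{2} + \frac{3}{2} = 3$)
$a{\left(-1 \right)} \left(-4989\right) = 3 \left(-4989\right) = -14967$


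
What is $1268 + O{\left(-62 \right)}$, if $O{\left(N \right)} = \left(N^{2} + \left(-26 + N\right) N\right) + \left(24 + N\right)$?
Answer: $10530$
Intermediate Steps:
$O{\left(N \right)} = 24 + N + N^{2} + N \left(-26 + N\right)$ ($O{\left(N \right)} = \left(N^{2} + N \left(-26 + N\right)\right) + \left(24 + N\right) = 24 + N + N^{2} + N \left(-26 + N\right)$)
$1268 + O{\left(-62 \right)} = 1268 + \left(24 - -1550 + 2 \left(-62\right)^{2}\right) = 1268 + \left(24 + 1550 + 2 \cdot 3844\right) = 1268 + \left(24 + 1550 + 7688\right) = 1268 + 9262 = 10530$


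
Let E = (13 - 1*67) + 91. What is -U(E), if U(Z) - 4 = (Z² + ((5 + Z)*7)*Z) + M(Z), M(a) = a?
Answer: -12288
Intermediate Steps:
E = 37 (E = (13 - 67) + 91 = -54 + 91 = 37)
U(Z) = 4 + Z + Z² + Z*(35 + 7*Z) (U(Z) = 4 + ((Z² + ((5 + Z)*7)*Z) + Z) = 4 + ((Z² + (35 + 7*Z)*Z) + Z) = 4 + ((Z² + Z*(35 + 7*Z)) + Z) = 4 + (Z + Z² + Z*(35 + 7*Z)) = 4 + Z + Z² + Z*(35 + 7*Z))
-U(E) = -(4 + 8*37² + 36*37) = -(4 + 8*1369 + 1332) = -(4 + 10952 + 1332) = -1*12288 = -12288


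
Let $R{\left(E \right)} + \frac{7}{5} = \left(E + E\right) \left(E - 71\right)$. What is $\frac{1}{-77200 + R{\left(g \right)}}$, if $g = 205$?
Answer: $- \frac{5}{111307} \approx -4.4921 \cdot 10^{-5}$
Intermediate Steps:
$R{\left(E \right)} = - \frac{7}{5} + 2 E \left(-71 + E\right)$ ($R{\left(E \right)} = - \frac{7}{5} + \left(E + E\right) \left(E - 71\right) = - \frac{7}{5} + 2 E \left(-71 + E\right)$)
$\frac{1}{-77200 + R{\left(g \right)}} = \frac{1}{-77200 - \left(\frac{145557}{5} - 84050\right)} = \frac{1}{-77200 - - \frac{274693}{5}} = \frac{1}{-77200 + \frac{274693}{5}} = \frac{1}{- \frac{111307}{5}} = - \frac{5}{111307}$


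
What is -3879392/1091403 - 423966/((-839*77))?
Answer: 212097402922/70507908009 ≈ 3.0081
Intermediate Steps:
-3879392/1091403 - 423966/((-839*77)) = -3879392*1/1091403 - 423966/(-64603) = -3879392/1091403 - 423966*(-1/64603) = -3879392/1091403 + 423966/64603 = 212097402922/70507908009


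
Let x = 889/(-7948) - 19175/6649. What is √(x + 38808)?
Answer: 3*√3010326608721478785/26423126 ≈ 196.99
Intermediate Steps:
x = -158313861/52846252 (x = 889*(-1/7948) - 19175*1/6649 = -889/7948 - 19175/6649 = -158313861/52846252 ≈ -2.9957)
√(x + 38808) = √(-158313861/52846252 + 38808) = √(2050699033755/52846252) = 3*√3010326608721478785/26423126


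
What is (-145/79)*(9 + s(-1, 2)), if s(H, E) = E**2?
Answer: -1885/79 ≈ -23.861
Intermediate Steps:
(-145/79)*(9 + s(-1, 2)) = (-145/79)*(9 + 2**2) = (-145*1/79)*(9 + 4) = -145/79*13 = -1885/79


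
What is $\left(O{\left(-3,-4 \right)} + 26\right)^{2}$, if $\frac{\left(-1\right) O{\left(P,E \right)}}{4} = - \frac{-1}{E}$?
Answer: $729$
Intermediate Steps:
$O{\left(P,E \right)} = - \frac{4}{E}$ ($O{\left(P,E \right)} = - 4 \left(- \frac{-1}{E}\right) = - \frac{4}{E}$)
$\left(O{\left(-3,-4 \right)} + 26\right)^{2} = \left(- \frac{4}{-4} + 26\right)^{2} = \left(\left(-4\right) \left(- \frac{1}{4}\right) + 26\right)^{2} = \left(1 + 26\right)^{2} = 27^{2} = 729$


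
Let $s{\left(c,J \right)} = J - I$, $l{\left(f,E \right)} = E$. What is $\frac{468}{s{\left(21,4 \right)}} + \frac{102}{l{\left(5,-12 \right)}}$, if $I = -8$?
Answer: $\frac{61}{2} \approx 30.5$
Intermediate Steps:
$s{\left(c,J \right)} = 8 + J$ ($s{\left(c,J \right)} = J - -8 = J + 8 = 8 + J$)
$\frac{468}{s{\left(21,4 \right)}} + \frac{102}{l{\left(5,-12 \right)}} = \frac{468}{8 + 4} + \frac{102}{-12} = \frac{468}{12} + 102 \left(- \frac{1}{12}\right) = 468 \cdot \frac{1}{12} - \frac{17}{2} = 39 - \frac{17}{2} = \frac{61}{2}$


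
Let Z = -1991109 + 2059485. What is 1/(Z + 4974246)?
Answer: 1/5042622 ≈ 1.9831e-7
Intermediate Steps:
Z = 68376
1/(Z + 4974246) = 1/(68376 + 4974246) = 1/5042622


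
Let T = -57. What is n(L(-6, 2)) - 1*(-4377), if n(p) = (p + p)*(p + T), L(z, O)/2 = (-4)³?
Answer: 51737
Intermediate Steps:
L(z, O) = -128 (L(z, O) = 2*(-4)³ = 2*(-64) = -128)
n(p) = 2*p*(-57 + p) (n(p) = (p + p)*(p - 57) = (2*p)*(-57 + p) = 2*p*(-57 + p))
n(L(-6, 2)) - 1*(-4377) = 2*(-128)*(-57 - 128) - 1*(-4377) = 2*(-128)*(-185) + 4377 = 47360 + 4377 = 51737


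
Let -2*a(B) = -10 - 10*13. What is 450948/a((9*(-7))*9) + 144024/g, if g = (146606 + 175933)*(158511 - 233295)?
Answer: 32372639661763/5025157620 ≈ 6442.1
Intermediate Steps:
a(B) = 70 (a(B) = -(-10 - 10*13)/2 = -(-10 - 130)/2 = -½*(-140) = 70)
g = -24120756576 (g = 322539*(-74784) = -24120756576)
450948/a((9*(-7))*9) + 144024/g = 450948/70 + 144024/(-24120756576) = 450948*(1/70) + 144024*(-1/24120756576) = 225474/35 - 6001/1005031524 = 32372639661763/5025157620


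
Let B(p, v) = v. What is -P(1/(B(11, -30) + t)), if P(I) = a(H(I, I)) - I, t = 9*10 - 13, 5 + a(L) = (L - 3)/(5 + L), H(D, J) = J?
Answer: 15569/2773 ≈ 5.6145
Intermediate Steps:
a(L) = -5 + (-3 + L)/(5 + L) (a(L) = -5 + (L - 3)/(5 + L) = -5 + (-3 + L)/(5 + L))
t = 77 (t = 90 - 13 = 77)
P(I) = -I + 4*(-7 - I)/(5 + I) (P(I) = 4*(-7 - I)/(5 + I) - I = -I + 4*(-7 - I)/(5 + I))
-P(1/(B(11, -30) + t)) = -(-28 - (1/(-30 + 77))² - 9/(-30 + 77))/(5 + 1/(-30 + 77)) = -(-28 - (1/47)² - 9/47)/(5 + 1/47) = -(-28 - (1/47)² - 9*1/47)/(5 + 1/47) = -(-28 - 1*1/2209 - 9/47)/236/47 = -47*(-28 - 1/2209 - 9/47)/236 = -47*(-62276)/(236*2209) = -1*(-15569/2773) = 15569/2773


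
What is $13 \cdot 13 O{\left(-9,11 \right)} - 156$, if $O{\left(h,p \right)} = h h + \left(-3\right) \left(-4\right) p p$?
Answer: $258921$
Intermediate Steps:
$O{\left(h,p \right)} = h^{2} + 12 p^{2}$ ($O{\left(h,p \right)} = h^{2} + 12 p p = h^{2} + 12 p^{2}$)
$13 \cdot 13 O{\left(-9,11 \right)} - 156 = 13 \cdot 13 \left(\left(-9\right)^{2} + 12 \cdot 11^{2}\right) - 156 = 169 \left(81 + 12 \cdot 121\right) - 156 = 169 \left(81 + 1452\right) - 156 = 169 \cdot 1533 - 156 = 259077 - 156 = 258921$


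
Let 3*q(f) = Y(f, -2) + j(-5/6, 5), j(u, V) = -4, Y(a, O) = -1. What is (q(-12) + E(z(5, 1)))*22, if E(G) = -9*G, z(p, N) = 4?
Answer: -2486/3 ≈ -828.67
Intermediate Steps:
q(f) = -5/3 (q(f) = (-1 - 4)/3 = (⅓)*(-5) = -5/3)
(q(-12) + E(z(5, 1)))*22 = (-5/3 - 9*4)*22 = (-5/3 - 36)*22 = -113/3*22 = -2486/3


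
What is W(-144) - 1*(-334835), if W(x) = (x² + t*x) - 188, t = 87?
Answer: 342855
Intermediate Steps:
W(x) = -188 + x² + 87*x (W(x) = (x² + 87*x) - 188 = -188 + x² + 87*x)
W(-144) - 1*(-334835) = (-188 + (-144)² + 87*(-144)) - 1*(-334835) = (-188 + 20736 - 12528) + 334835 = 8020 + 334835 = 342855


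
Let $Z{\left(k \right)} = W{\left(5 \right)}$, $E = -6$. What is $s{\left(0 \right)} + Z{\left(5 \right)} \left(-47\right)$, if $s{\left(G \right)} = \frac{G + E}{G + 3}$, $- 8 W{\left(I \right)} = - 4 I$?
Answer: $- \frac{239}{2} \approx -119.5$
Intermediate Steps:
$W{\left(I \right)} = \frac{I}{2}$ ($W{\left(I \right)} = - \frac{\left(-4\right) I}{8} = \frac{I}{2}$)
$Z{\left(k \right)} = \frac{5}{2}$ ($Z{\left(k \right)} = \frac{1}{2} \cdot 5 = \frac{5}{2}$)
$s{\left(G \right)} = \frac{-6 + G}{3 + G}$ ($s{\left(G \right)} = \frac{G - 6}{G + 3} = \frac{-6 + G}{3 + G}$)
$s{\left(0 \right)} + Z{\left(5 \right)} \left(-47\right) = \frac{-6 + 0}{3 + 0} + \frac{5}{2} \left(-47\right) = \frac{1}{3} \left(-6\right) - \frac{235}{2} = -2 - \frac{235}{2} = - \frac{239}{2}$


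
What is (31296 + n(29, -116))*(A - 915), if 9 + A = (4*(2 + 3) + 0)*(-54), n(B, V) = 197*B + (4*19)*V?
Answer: -56498772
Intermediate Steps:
n(B, V) = 76*V + 197*B (n(B, V) = 197*B + 76*V = 76*V + 197*B)
A = -1089 (A = -9 + (4*(2 + 3) + 0)*(-54) = -9 + (4*5 + 0)*(-54) = -9 + (20 + 0)*(-54) = -9 + 20*(-54) = -9 - 1080 = -1089)
(31296 + n(29, -116))*(A - 915) = (31296 + (76*(-116) + 197*29))*(-1089 - 915) = (31296 + (-8816 + 5713))*(-2004) = (31296 - 3103)*(-2004) = 28193*(-2004) = -56498772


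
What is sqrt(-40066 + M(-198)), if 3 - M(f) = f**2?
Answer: I*sqrt(79267) ≈ 281.54*I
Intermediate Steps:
M(f) = 3 - f**2
sqrt(-40066 + M(-198)) = sqrt(-40066 + (3 - 1*(-198)**2)) = sqrt(-40066 + (3 - 1*39204)) = sqrt(-40066 + (3 - 39204)) = sqrt(-40066 - 39201) = sqrt(-79267) = I*sqrt(79267)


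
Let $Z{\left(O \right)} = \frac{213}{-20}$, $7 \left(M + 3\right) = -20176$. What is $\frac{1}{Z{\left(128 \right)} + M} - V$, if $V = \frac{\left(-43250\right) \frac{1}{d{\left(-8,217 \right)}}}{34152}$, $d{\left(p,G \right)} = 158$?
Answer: $\frac{8389724255}{1093856081448} \approx 0.0076699$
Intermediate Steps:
$M = - \frac{20197}{7}$ ($M = -3 + \frac{1}{7} \left(-20176\right) = -3 - \frac{20176}{7} = - \frac{20197}{7} \approx -2885.3$)
$Z{\left(O \right)} = - \frac{213}{20}$ ($Z{\left(O \right)} = 213 \left(- \frac{1}{20}\right) = - \frac{213}{20}$)
$V = - \frac{21625}{2698008}$ ($V = \frac{\left(-43250\right) \frac{1}{158}}{34152} = \left(-43250\right) \frac{1}{158} \cdot \frac{1}{34152} = \left(- \frac{21625}{79}\right) \frac{1}{34152} = - \frac{21625}{2698008} \approx -0.0080152$)
$\frac{1}{Z{\left(128 \right)} + M} - V = \frac{1}{- \frac{213}{20} - \frac{20197}{7}} - - \frac{21625}{2698008} = \frac{1}{- \frac{405431}{140}} + \frac{21625}{2698008} = - \frac{140}{405431} + \frac{21625}{2698008} = \frac{8389724255}{1093856081448}$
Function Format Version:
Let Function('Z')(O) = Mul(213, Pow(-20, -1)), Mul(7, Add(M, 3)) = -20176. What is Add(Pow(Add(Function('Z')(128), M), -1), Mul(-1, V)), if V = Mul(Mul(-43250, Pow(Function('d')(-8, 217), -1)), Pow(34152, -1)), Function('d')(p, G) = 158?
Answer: Rational(8389724255, 1093856081448) ≈ 0.0076699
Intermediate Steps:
M = Rational(-20197, 7) (M = Add(-3, Mul(Rational(1, 7), -20176)) = Add(-3, Rational(-20176, 7)) = Rational(-20197, 7) ≈ -2885.3)
Function('Z')(O) = Rational(-213, 20) (Function('Z')(O) = Mul(213, Rational(-1, 20)) = Rational(-213, 20))
V = Rational(-21625, 2698008) (V = Mul(Mul(-43250, Pow(158, -1)), Pow(34152, -1)) = Mul(Mul(-43250, Rational(1, 158)), Rational(1, 34152)) = Mul(Rational(-21625, 79), Rational(1, 34152)) = Rational(-21625, 2698008) ≈ -0.0080152)
Add(Pow(Add(Function('Z')(128), M), -1), Mul(-1, V)) = Add(Pow(Add(Rational(-213, 20), Rational(-20197, 7)), -1), Mul(-1, Rational(-21625, 2698008))) = Add(Pow(Rational(-405431, 140), -1), Rational(21625, 2698008)) = Add(Rational(-140, 405431), Rational(21625, 2698008)) = Rational(8389724255, 1093856081448)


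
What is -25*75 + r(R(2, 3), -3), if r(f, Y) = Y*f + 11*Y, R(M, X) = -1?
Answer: -1905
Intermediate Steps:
r(f, Y) = 11*Y + Y*f
-25*75 + r(R(2, 3), -3) = -25*75 - 3*(11 - 1) = -1875 - 3*10 = -1875 - 30 = -1905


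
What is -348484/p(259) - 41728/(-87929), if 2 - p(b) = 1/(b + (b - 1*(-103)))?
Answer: -19028536839508/109119889 ≈ -1.7438e+5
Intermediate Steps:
p(b) = 2 - 1/(103 + 2*b) (p(b) = 2 - 1/(b + (b - 1*(-103))) = 2 - 1/(b + (b + 103)) = 2 - 1/(b + (103 + b)) = 2 - 1/(103 + 2*b))
-348484/p(259) - 41728/(-87929) = -348484*(103 + 2*259)/(205 + 4*259) - 41728/(-87929) = -348484*(103 + 518)/(205 + 1036) - 41728*(-1/87929) = -348484/(1241/621) + 41728/87929 = -348484/((1/621)*1241) + 41728/87929 = -348484/1241/621 + 41728/87929 = -348484*621/1241 + 41728/87929 = -216408564/1241 + 41728/87929 = -19028536839508/109119889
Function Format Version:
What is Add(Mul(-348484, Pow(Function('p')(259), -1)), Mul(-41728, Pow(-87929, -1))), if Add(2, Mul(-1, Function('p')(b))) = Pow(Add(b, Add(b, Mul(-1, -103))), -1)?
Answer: Rational(-19028536839508, 109119889) ≈ -1.7438e+5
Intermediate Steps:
Function('p')(b) = Add(2, Mul(-1, Pow(Add(103, Mul(2, b)), -1))) (Function('p')(b) = Add(2, Mul(-1, Pow(Add(b, Add(b, Mul(-1, -103))), -1))) = Add(2, Mul(-1, Pow(Add(b, Add(b, 103)), -1))) = Add(2, Mul(-1, Pow(Add(b, Add(103, b)), -1))) = Add(2, Mul(-1, Pow(Add(103, Mul(2, b)), -1))))
Add(Mul(-348484, Pow(Function('p')(259), -1)), Mul(-41728, Pow(-87929, -1))) = Add(Mul(-348484, Pow(Mul(Pow(Add(103, Mul(2, 259)), -1), Add(205, Mul(4, 259))), -1)), Mul(-41728, Pow(-87929, -1))) = Add(Mul(-348484, Pow(Mul(Pow(Add(103, 518), -1), Add(205, 1036)), -1)), Mul(-41728, Rational(-1, 87929))) = Add(Mul(-348484, Pow(Mul(Pow(621, -1), 1241), -1)), Rational(41728, 87929)) = Add(Mul(-348484, Pow(Mul(Rational(1, 621), 1241), -1)), Rational(41728, 87929)) = Add(Mul(-348484, Pow(Rational(1241, 621), -1)), Rational(41728, 87929)) = Add(Mul(-348484, Rational(621, 1241)), Rational(41728, 87929)) = Add(Rational(-216408564, 1241), Rational(41728, 87929)) = Rational(-19028536839508, 109119889)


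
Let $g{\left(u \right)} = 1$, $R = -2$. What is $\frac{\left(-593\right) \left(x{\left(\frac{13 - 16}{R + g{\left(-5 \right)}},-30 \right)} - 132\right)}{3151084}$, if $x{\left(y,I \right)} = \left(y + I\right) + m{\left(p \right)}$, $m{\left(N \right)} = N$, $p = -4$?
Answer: $\frac{96659}{3151084} \approx 0.030675$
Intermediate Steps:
$x{\left(y,I \right)} = -4 + I + y$ ($x{\left(y,I \right)} = \left(y + I\right) - 4 = \left(I + y\right) - 4 = -4 + I + y$)
$\frac{\left(-593\right) \left(x{\left(\frac{13 - 16}{R + g{\left(-5 \right)}},-30 \right)} - 132\right)}{3151084} = \frac{\left(-593\right) \left(\left(-4 - 30 + \frac{13 - 16}{-2 + 1}\right) - 132\right)}{3151084} = - 593 \left(\left(-4 - 30 - \frac{3}{-1}\right) - 132\right) \frac{1}{3151084} = - 593 \left(\left(-4 - 30 - -3\right) - 132\right) \frac{1}{3151084} = - 593 \left(\left(-4 - 30 + 3\right) - 132\right) \frac{1}{3151084} = - 593 \left(-31 - 132\right) \frac{1}{3151084} = \left(-593\right) \left(-163\right) \frac{1}{3151084} = 96659 \cdot \frac{1}{3151084} = \frac{96659}{3151084}$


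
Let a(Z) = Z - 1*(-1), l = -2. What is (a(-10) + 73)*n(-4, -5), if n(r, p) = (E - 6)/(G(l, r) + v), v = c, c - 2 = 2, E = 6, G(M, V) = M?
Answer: 0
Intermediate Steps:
c = 4 (c = 2 + 2 = 4)
v = 4
n(r, p) = 0 (n(r, p) = (6 - 6)/(-2 + 4) = 0/2 = 0*(½) = 0)
a(Z) = 1 + Z (a(Z) = Z + 1 = 1 + Z)
(a(-10) + 73)*n(-4, -5) = ((1 - 10) + 73)*0 = (-9 + 73)*0 = 64*0 = 0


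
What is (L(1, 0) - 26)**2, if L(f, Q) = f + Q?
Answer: 625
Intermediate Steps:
L(f, Q) = Q + f
(L(1, 0) - 26)**2 = ((0 + 1) - 26)**2 = (1 - 26)**2 = (-25)**2 = 625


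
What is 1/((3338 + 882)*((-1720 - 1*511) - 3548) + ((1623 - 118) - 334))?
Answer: -1/24386209 ≈ -4.1007e-8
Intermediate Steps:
1/((3338 + 882)*((-1720 - 1*511) - 3548) + ((1623 - 118) - 334)) = 1/(4220*((-1720 - 511) - 3548) + (1505 - 334)) = 1/(4220*(-2231 - 3548) + 1171) = 1/(4220*(-5779) + 1171) = 1/(-24387380 + 1171) = 1/(-24386209) = -1/24386209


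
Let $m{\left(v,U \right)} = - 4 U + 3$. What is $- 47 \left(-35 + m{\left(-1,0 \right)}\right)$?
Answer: $1504$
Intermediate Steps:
$m{\left(v,U \right)} = 3 - 4 U$
$- 47 \left(-35 + m{\left(-1,0 \right)}\right) = - 47 \left(-35 + \left(3 - 0\right)\right) = - 47 \left(-35 + \left(3 + 0\right)\right) = - 47 \left(-35 + 3\right) = \left(-47\right) \left(-32\right) = 1504$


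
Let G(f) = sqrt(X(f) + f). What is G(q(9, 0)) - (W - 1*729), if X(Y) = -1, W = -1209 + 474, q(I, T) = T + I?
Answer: 1464 + 2*sqrt(2) ≈ 1466.8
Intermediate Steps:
q(I, T) = I + T
W = -735
G(f) = sqrt(-1 + f)
G(q(9, 0)) - (W - 1*729) = sqrt(-1 + (9 + 0)) - (-735 - 1*729) = sqrt(-1 + 9) - (-735 - 729) = sqrt(8) - 1*(-1464) = 2*sqrt(2) + 1464 = 1464 + 2*sqrt(2)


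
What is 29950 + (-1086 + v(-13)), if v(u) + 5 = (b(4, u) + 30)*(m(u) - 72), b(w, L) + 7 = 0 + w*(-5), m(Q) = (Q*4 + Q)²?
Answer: 41318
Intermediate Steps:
m(Q) = 25*Q² (m(Q) = (4*Q + Q)² = (5*Q)² = 25*Q²)
b(w, L) = -7 - 5*w (b(w, L) = -7 + (0 + w*(-5)) = -7 + (0 - 5*w) = -7 - 5*w)
v(u) = -221 + 75*u² (v(u) = -5 + ((-7 - 5*4) + 30)*(25*u² - 72) = -5 + ((-7 - 20) + 30)*(-72 + 25*u²) = -5 + (-27 + 30)*(-72 + 25*u²) = -5 + 3*(-72 + 25*u²) = -5 + (-216 + 75*u²) = -221 + 75*u²)
29950 + (-1086 + v(-13)) = 29950 + (-1086 + (-221 + 75*(-13)²)) = 29950 + (-1086 + (-221 + 75*169)) = 29950 + (-1086 + (-221 + 12675)) = 29950 + (-1086 + 12454) = 29950 + 11368 = 41318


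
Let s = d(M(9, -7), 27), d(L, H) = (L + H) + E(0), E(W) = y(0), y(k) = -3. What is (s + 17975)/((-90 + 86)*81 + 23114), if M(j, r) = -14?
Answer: 3597/4558 ≈ 0.78916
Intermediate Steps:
E(W) = -3
d(L, H) = -3 + H + L (d(L, H) = (L + H) - 3 = (H + L) - 3 = -3 + H + L)
s = 10 (s = -3 + 27 - 14 = 10)
(s + 17975)/((-90 + 86)*81 + 23114) = (10 + 17975)/((-90 + 86)*81 + 23114) = 17985/(-4*81 + 23114) = 17985/(-324 + 23114) = 17985/22790 = 17985*(1/22790) = 3597/4558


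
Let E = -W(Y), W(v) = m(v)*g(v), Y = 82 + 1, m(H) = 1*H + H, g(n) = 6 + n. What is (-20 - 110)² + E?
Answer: 2126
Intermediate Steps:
m(H) = 2*H (m(H) = H + H = 2*H)
Y = 83
W(v) = 2*v*(6 + v) (W(v) = (2*v)*(6 + v) = 2*v*(6 + v))
E = -14774 (E = -2*83*(6 + 83) = -2*83*89 = -1*14774 = -14774)
(-20 - 110)² + E = (-20 - 110)² - 14774 = (-130)² - 14774 = 16900 - 14774 = 2126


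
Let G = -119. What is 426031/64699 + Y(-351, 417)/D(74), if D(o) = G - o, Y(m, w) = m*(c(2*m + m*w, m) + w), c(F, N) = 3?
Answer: 9620150563/12486907 ≈ 770.42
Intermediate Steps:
Y(m, w) = m*(3 + w)
D(o) = -119 - o
426031/64699 + Y(-351, 417)/D(74) = 426031/64699 + (-351*(3 + 417))/(-119 - 1*74) = 426031*(1/64699) + (-351*420)/(-119 - 74) = 426031/64699 - 147420/(-193) = 426031/64699 - 147420*(-1/193) = 426031/64699 + 147420/193 = 9620150563/12486907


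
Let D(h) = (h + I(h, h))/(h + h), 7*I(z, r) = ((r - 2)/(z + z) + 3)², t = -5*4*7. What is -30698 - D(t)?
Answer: -1179313334919/38416000 ≈ -30699.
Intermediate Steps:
t = -140 (t = -20*7 = -140)
I(z, r) = (3 + (-2 + r)/(2*z))²/7 (I(z, r) = ((r - 2)/(z + z) + 3)²/7 = ((-2 + r)/((2*z)) + 3)²/7 = ((-2 + r)*(1/(2*z)) + 3)²/7 = ((-2 + r)/(2*z) + 3)²/7 = (3 + (-2 + r)/(2*z))²/7)
D(h) = (h + (-2 + 7*h)²/(28*h²))/(2*h) (D(h) = (h + (-2 + h + 6*h)²/(28*h²))/(h + h) = (h + (-2 + 7*h)²/(28*h²))/((2*h)) = (h + (-2 + 7*h)²/(28*h²))*(1/(2*h)) = (h + (-2 + 7*h)²/(28*h²))/(2*h))
-30698 - D(t) = -30698 - (½ + (1/56)*(-2 + 7*(-140))²/(-140)³) = -30698 - (½ + (1/56)*(-1/2744000)*(-2 - 980)²) = -30698 - (½ + (1/56)*(-1/2744000)*(-982)²) = -30698 - (½ + (1/56)*(-1/2744000)*964324) = -30698 - (½ - 241081/38416000) = -30698 - 1*18966919/38416000 = -30698 - 18966919/38416000 = -1179313334919/38416000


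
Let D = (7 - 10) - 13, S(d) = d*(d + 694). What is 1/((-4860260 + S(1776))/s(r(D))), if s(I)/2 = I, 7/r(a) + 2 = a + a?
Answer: 7/8050180 ≈ 8.6955e-7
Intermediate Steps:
S(d) = d*(694 + d)
D = -16 (D = -3 - 13 = -16)
r(a) = 7/(-2 + 2*a) (r(a) = 7/(-2 + (a + a)) = 7/(-2 + 2*a))
s(I) = 2*I
1/((-4860260 + S(1776))/s(r(D))) = 1/((-4860260 + 1776*(694 + 1776))/((2*(7/(2*(-1 - 16)))))) = 1/((-4860260 + 1776*2470)/((2*((7/2)/(-17))))) = 1/((-4860260 + 4386720)/((2*((7/2)*(-1/17))))) = 1/(-473540/(2*(-7/34))) = 1/(-473540/(-7/17)) = 1/(-473540*(-17/7)) = 1/(8050180/7) = 7/8050180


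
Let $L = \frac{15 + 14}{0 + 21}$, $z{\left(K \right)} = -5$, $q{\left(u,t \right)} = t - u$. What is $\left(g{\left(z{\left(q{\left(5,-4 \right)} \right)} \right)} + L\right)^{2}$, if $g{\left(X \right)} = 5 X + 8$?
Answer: $\frac{107584}{441} \approx 243.95$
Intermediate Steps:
$g{\left(X \right)} = 8 + 5 X$
$L = \frac{29}{21} \approx 1.381$
$\left(g{\left(z{\left(q{\left(5,-4 \right)} \right)} \right)} + L\right)^{2} = \left(\left(8 + 5 \left(-5\right)\right) + \frac{29}{21}\right)^{2} = \left(\left(8 - 25\right) + \frac{29}{21}\right)^{2} = \left(-17 + \frac{29}{21}\right)^{2} = \left(- \frac{328}{21}\right)^{2} = \frac{107584}{441}$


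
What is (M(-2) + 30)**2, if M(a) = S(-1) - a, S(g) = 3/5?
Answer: 26569/25 ≈ 1062.8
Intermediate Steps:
S(g) = 3/5 (S(g) = 3*(1/5) = 3/5)
M(a) = 3/5 - a
(M(-2) + 30)**2 = ((3/5 - 1*(-2)) + 30)**2 = ((3/5 + 2) + 30)**2 = (13/5 + 30)**2 = (163/5)**2 = 26569/25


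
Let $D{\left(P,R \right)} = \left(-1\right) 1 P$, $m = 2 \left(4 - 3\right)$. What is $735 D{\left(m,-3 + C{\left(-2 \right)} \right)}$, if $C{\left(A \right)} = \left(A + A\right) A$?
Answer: $-1470$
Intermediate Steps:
$C{\left(A \right)} = 2 A^{2}$ ($C{\left(A \right)} = 2 A A = 2 A^{2}$)
$m = 2$ ($m = 2 \cdot 1 = 2$)
$D{\left(P,R \right)} = - P$
$735 D{\left(m,-3 + C{\left(-2 \right)} \right)} = 735 \left(\left(-1\right) 2\right) = 735 \left(-2\right) = -1470$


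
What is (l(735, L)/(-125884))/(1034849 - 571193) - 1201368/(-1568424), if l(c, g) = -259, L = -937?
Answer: 265606411256767/346757585981664 ≈ 0.76597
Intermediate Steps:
(l(735, L)/(-125884))/(1034849 - 571193) - 1201368/(-1568424) = (-259/(-125884))/(1034849 - 571193) - 1201368/(-1568424) = -259*(-1/125884)/463656 - 1201368*(-1/1568424) = (259/125884)*(1/463656) + 50057/65351 = 259/58366871904 + 50057/65351 = 265606411256767/346757585981664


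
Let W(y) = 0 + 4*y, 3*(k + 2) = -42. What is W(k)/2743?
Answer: -64/2743 ≈ -0.023332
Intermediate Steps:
k = -16 (k = -2 + (⅓)*(-42) = -2 - 14 = -16)
W(y) = 4*y
W(k)/2743 = (4*(-16))/2743 = -64*1/2743 = -64/2743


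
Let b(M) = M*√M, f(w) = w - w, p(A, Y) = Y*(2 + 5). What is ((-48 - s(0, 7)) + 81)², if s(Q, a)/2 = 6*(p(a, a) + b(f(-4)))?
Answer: 308025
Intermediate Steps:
p(A, Y) = 7*Y (p(A, Y) = Y*7 = 7*Y)
f(w) = 0
b(M) = M^(3/2)
s(Q, a) = 84*a (s(Q, a) = 2*(6*(7*a + 0^(3/2))) = 2*(6*(7*a + 0)) = 2*(6*(7*a)) = 2*(42*a) = 84*a)
((-48 - s(0, 7)) + 81)² = ((-48 - 84*7) + 81)² = ((-48 - 1*588) + 81)² = ((-48 - 588) + 81)² = (-636 + 81)² = (-555)² = 308025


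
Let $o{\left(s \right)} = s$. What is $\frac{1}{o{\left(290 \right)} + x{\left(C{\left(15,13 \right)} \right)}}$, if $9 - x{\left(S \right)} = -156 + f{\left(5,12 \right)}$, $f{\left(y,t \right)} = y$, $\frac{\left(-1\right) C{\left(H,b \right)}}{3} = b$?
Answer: $\frac{1}{450} \approx 0.0022222$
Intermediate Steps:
$C{\left(H,b \right)} = - 3 b$
$x{\left(S \right)} = 160$ ($x{\left(S \right)} = 9 - \left(-156 + 5\right) = 9 - -151 = 9 + 151 = 160$)
$\frac{1}{o{\left(290 \right)} + x{\left(C{\left(15,13 \right)} \right)}} = \frac{1}{290 + 160} = \frac{1}{450}$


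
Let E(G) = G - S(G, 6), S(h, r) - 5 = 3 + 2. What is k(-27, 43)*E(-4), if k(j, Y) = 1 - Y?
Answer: 588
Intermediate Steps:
S(h, r) = 10 (S(h, r) = 5 + (3 + 2) = 5 + 5 = 10)
E(G) = -10 + G (E(G) = G - 1*10 = G - 10 = -10 + G)
k(-27, 43)*E(-4) = (1 - 1*43)*(-10 - 4) = (1 - 43)*(-14) = -42*(-14) = 588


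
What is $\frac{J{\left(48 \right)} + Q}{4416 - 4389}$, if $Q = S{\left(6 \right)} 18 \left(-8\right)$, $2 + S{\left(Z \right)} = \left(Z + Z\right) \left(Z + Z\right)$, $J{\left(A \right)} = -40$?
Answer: $- \frac{20488}{27} \approx -758.81$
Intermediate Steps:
$S{\left(Z \right)} = -2 + 4 Z^{2}$ ($S{\left(Z \right)} = -2 + \left(Z + Z\right) \left(Z + Z\right) = -2 + 2 Z 2 Z = -2 + 4 Z^{2}$)
$Q = -20448$ ($Q = \left(-2 + 4 \cdot 6^{2}\right) 18 \left(-8\right) = \left(-2 + 4 \cdot 36\right) 18 \left(-8\right) = \left(-2 + 144\right) 18 \left(-8\right) = 142 \cdot 18 \left(-8\right) = 2556 \left(-8\right) = -20448$)
$\frac{J{\left(48 \right)} + Q}{4416 - 4389} = \frac{-40 - 20448}{4416 - 4389} = - \frac{20488}{27}$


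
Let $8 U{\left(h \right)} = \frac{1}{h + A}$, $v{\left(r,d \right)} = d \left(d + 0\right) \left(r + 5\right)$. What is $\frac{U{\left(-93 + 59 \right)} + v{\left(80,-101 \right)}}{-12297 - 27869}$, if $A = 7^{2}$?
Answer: $- \frac{104050201}{4819920} \approx -21.588$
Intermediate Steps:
$A = 49$
$v{\left(r,d \right)} = d^{2} \left(5 + r\right)$ ($v{\left(r,d \right)} = d d \left(5 + r\right) = d^{2} \left(5 + r\right)$)
$U{\left(h \right)} = \frac{1}{8 \left(49 + h\right)}$ ($U{\left(h \right)} = \frac{1}{8 \left(h + 49\right)} = \frac{1}{8 \left(49 + h\right)}$)
$\frac{U{\left(-93 + 59 \right)} + v{\left(80,-101 \right)}}{-12297 - 27869} = \frac{\frac{1}{8 \left(49 + \left(-93 + 59\right)\right)} + \left(-101\right)^{2} \left(5 + 80\right)}{-12297 - 27869} = \frac{\frac{1}{8 \left(49 - 34\right)} + 10201 \cdot 85}{-40166} = \left(\frac{1}{8 \cdot 15} + 867085\right) \left(- \frac{1}{40166}\right) = \left(\frac{1}{8} \cdot \frac{1}{15} + 867085\right) \left(- \frac{1}{40166}\right) = \left(\frac{1}{120} + 867085\right) \left(- \frac{1}{40166}\right) = \frac{104050201}{120} \left(- \frac{1}{40166}\right) = - \frac{104050201}{4819920}$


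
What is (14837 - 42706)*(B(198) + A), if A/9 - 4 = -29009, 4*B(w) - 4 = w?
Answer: 14547311441/2 ≈ 7.2737e+9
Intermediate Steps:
B(w) = 1 + w/4
A = -261045 (A = 36 + 9*(-29009) = 36 - 261081 = -261045)
(14837 - 42706)*(B(198) + A) = (14837 - 42706)*((1 + (1/4)*198) - 261045) = -27869*((1 + 99/2) - 261045) = -27869*(101/2 - 261045) = -27869*(-521989/2) = 14547311441/2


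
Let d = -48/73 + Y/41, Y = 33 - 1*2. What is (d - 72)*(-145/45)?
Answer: 6240829/26937 ≈ 231.68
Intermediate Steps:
Y = 31 (Y = 33 - 2 = 31)
d = 295/2993 (d = -48/73 + 31/41 = 295/2993 ≈ 0.098563)
(d - 72)*(-145/45) = (295/2993 - 72)*(-145/45) = -(-31204145)/(2993*45) = -215201/2993*(-29/9) = 6240829/26937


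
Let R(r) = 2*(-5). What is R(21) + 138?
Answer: 128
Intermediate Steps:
R(r) = -10
R(21) + 138 = -10 + 138 = 128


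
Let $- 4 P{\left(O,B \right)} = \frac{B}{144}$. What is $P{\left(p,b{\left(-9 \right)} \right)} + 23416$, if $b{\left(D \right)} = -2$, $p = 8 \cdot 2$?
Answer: $\frac{6743809}{288} \approx 23416.0$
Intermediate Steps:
$p = 16$
$P{\left(O,B \right)} = - \frac{B}{576}$ ($P{\left(O,B \right)} = - \frac{B \frac{1}{144}}{4} = - \frac{\frac{1}{144} B}{4} = - \frac{B}{576}$)
$P{\left(p,b{\left(-9 \right)} \right)} + 23416 = \left(- \frac{1}{576}\right) \left(-2\right) + 23416 = \frac{1}{288} + 23416 = \frac{6743809}{288}$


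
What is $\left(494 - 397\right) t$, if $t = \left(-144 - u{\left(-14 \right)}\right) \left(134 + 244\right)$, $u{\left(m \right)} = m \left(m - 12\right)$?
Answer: $-18626328$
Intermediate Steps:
$u{\left(m \right)} = m \left(-12 + m\right)$
$t = -192024$ ($t = \left(-144 - - 14 \left(-12 - 14\right)\right) \left(134 + 244\right) = \left(-144 - \left(-14\right) \left(-26\right)\right) 378 = \left(-144 - 364\right) 378 = \left(-508\right) 378 = -192024$)
$\left(494 - 397\right) t = \left(494 - 397\right) \left(-192024\right) = 97 \left(-192024\right) = -18626328$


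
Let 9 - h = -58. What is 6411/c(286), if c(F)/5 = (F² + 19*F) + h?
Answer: 2137/145495 ≈ 0.014688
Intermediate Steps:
h = 67 (h = 9 - 1*(-58) = 9 + 58 = 67)
c(F) = 335 + 5*F² + 95*F (c(F) = 5*((F² + 19*F) + 67) = 5*(67 + F² + 19*F) = 335 + 5*F² + 95*F)
6411/c(286) = 6411/(335 + 5*286² + 95*286) = 6411/(335 + 5*81796 + 27170) = 6411/(335 + 408980 + 27170) = 6411/436485 = 6411*(1/436485) = 2137/145495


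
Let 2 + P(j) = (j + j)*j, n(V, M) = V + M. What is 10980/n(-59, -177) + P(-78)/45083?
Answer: -123035041/2659897 ≈ -46.256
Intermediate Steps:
n(V, M) = M + V
P(j) = -2 + 2*j**2 (P(j) = -2 + (j + j)*j = -2 + (2*j)*j = -2 + 2*j**2)
10980/n(-59, -177) + P(-78)/45083 = 10980/(-177 - 59) + (-2 + 2*(-78)**2)/45083 = 10980/(-236) + (-2 + 2*6084)*(1/45083) = 10980*(-1/236) + (-2 + 12168)*(1/45083) = -2745/59 + 12166*(1/45083) = -2745/59 + 12166/45083 = -123035041/2659897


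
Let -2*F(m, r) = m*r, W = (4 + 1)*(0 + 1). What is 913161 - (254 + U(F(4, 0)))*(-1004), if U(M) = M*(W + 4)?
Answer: 1168177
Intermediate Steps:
W = 5 (W = 5*1 = 5)
F(m, r) = -m*r/2
U(M) = 9*M (U(M) = M*(5 + 4) = M*9 = 9*M)
913161 - (254 + U(F(4, 0)))*(-1004) = 913161 - (254 + 9*(-1/2*4*0))*(-1004) = 913161 - (254 + 9*0)*(-1004) = 913161 - (254 + 0)*(-1004) = 913161 - 254*(-1004) = 913161 - 1*(-255016) = 913161 + 255016 = 1168177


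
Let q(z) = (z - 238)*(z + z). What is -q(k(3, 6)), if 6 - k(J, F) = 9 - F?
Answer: 1410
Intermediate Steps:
k(J, F) = -3 + F (k(J, F) = 6 - (9 - F) = 6 + (-9 + F) = -3 + F)
q(z) = 2*z*(-238 + z) (q(z) = (-238 + z)*(2*z) = 2*z*(-238 + z))
-q(k(3, 6)) = -2*(-3 + 6)*(-238 + (-3 + 6)) = -2*3*(-238 + 3) = -2*3*(-235) = -1*(-1410) = 1410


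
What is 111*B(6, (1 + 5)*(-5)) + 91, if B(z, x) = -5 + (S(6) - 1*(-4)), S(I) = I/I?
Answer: 91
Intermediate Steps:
S(I) = 1
B(z, x) = 0 (B(z, x) = -5 + (1 - 1*(-4)) = -5 + (1 + 4) = -5 + 5 = 0)
111*B(6, (1 + 5)*(-5)) + 91 = 111*0 + 91 = 0 + 91 = 91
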